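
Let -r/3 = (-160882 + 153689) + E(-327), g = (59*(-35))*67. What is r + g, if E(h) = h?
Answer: -115795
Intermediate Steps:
g = -138355 (g = -2065*67 = -138355)
r = 22560 (r = -3*((-160882 + 153689) - 327) = -3*(-7193 - 327) = -3*(-7520) = 22560)
r + g = 22560 - 138355 = -115795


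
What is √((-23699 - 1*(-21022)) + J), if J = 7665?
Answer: 2*√1247 ≈ 70.626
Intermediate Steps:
√((-23699 - 1*(-21022)) + J) = √((-23699 - 1*(-21022)) + 7665) = √((-23699 + 21022) + 7665) = √(-2677 + 7665) = √4988 = 2*√1247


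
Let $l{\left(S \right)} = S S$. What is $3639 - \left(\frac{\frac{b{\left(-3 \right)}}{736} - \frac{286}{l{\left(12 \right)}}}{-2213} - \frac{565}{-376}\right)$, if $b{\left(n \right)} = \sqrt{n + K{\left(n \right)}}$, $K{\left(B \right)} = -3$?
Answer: $\frac{13620227131}{3744396} + \frac{i \sqrt{6}}{1628768} \approx 3637.5 + 1.5039 \cdot 10^{-6} i$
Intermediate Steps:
$l{\left(S \right)} = S^{2}$
$b{\left(n \right)} = \sqrt{-3 + n}$ ($b{\left(n \right)} = \sqrt{n - 3} = \sqrt{-3 + n}$)
$3639 - \left(\frac{\frac{b{\left(-3 \right)}}{736} - \frac{286}{l{\left(12 \right)}}}{-2213} - \frac{565}{-376}\right) = 3639 - \left(\frac{\frac{\sqrt{-3 - 3}}{736} - \frac{286}{12^{2}}}{-2213} - \frac{565}{-376}\right) = 3639 - \left(\left(\sqrt{-6} \cdot \frac{1}{736} - \frac{286}{144}\right) \left(- \frac{1}{2213}\right) - - \frac{565}{376}\right) = 3639 - \left(\left(i \sqrt{6} \cdot \frac{1}{736} - \frac{143}{72}\right) \left(- \frac{1}{2213}\right) + \frac{565}{376}\right) = 3639 - \left(\left(\frac{i \sqrt{6}}{736} - \frac{143}{72}\right) \left(- \frac{1}{2213}\right) + \frac{565}{376}\right) = 3639 - \left(\left(- \frac{143}{72} + \frac{i \sqrt{6}}{736}\right) \left(- \frac{1}{2213}\right) + \frac{565}{376}\right) = 3639 - \left(\left(\frac{143}{159336} - \frac{i \sqrt{6}}{1628768}\right) + \frac{565}{376}\right) = 3639 - \left(\frac{5629913}{3744396} - \frac{i \sqrt{6}}{1628768}\right) = \frac{13620227131}{3744396} + \frac{i \sqrt{6}}{1628768}$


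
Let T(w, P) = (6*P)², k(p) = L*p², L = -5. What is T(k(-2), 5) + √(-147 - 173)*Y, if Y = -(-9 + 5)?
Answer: 900 + 32*I*√5 ≈ 900.0 + 71.554*I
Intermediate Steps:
Y = 4 (Y = -1*(-4) = 4)
k(p) = -5*p²
T(w, P) = 36*P²
T(k(-2), 5) + √(-147 - 173)*Y = 36*5² + √(-147 - 173)*4 = 36*25 + √(-320)*4 = 900 + (8*I*√5)*4 = 900 + 32*I*√5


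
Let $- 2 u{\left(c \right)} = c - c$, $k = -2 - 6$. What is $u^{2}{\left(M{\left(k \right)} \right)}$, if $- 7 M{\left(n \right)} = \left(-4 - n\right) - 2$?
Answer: $0$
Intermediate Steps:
$k = -8$ ($k = -2 - 6 = -8$)
$M{\left(n \right)} = \frac{6}{7} + \frac{n}{7}$ ($M{\left(n \right)} = - \frac{\left(-4 - n\right) - 2}{7} = - \frac{-6 - n}{7} = \frac{6}{7} + \frac{n}{7}$)
$u{\left(c \right)} = 0$ ($u{\left(c \right)} = - \frac{c - c}{2} = \left(- \frac{1}{2}\right) 0 = 0$)
$u^{2}{\left(M{\left(k \right)} \right)} = 0^{2} = 0$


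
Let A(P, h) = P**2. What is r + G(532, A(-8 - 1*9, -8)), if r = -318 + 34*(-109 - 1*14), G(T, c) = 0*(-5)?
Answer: -4500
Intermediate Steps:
G(T, c) = 0
r = -4500 (r = -318 + 34*(-109 - 14) = -318 + 34*(-123) = -318 - 4182 = -4500)
r + G(532, A(-8 - 1*9, -8)) = -4500 + 0 = -4500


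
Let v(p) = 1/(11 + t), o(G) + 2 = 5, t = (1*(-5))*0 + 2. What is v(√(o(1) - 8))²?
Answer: 1/169 ≈ 0.0059172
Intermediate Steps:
t = 2 (t = -5*0 + 2 = 0 + 2 = 2)
o(G) = 3 (o(G) = -2 + 5 = 3)
v(p) = 1/13 (v(p) = 1/(11 + 2) = 1/13)
v(√(o(1) - 8))² = (1/13)² = 1/169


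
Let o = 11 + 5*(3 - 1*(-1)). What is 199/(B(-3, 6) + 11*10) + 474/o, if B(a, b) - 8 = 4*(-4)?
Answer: 54517/3162 ≈ 17.241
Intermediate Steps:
B(a, b) = -8 (B(a, b) = 8 + 4*(-4) = 8 - 16 = -8)
o = 31 (o = 11 + 5*(3 + 1) = 11 + 5*4 = 11 + 20 = 31)
199/(B(-3, 6) + 11*10) + 474/o = 199/(-8 + 11*10) + 474/31 = 199/(-8 + 110) + 474*(1/31) = 199/102 + 474/31 = 54517/3162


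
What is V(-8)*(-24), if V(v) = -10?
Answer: 240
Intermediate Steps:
V(-8)*(-24) = -10*(-24) = 240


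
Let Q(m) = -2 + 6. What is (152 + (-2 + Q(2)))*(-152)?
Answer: -23408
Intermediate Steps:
Q(m) = 4
(152 + (-2 + Q(2)))*(-152) = (152 + (-2 + 4))*(-152) = (152 + 2)*(-152) = 154*(-152) = -23408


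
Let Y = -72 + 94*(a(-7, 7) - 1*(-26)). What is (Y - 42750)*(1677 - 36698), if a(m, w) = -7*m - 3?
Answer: 1262647134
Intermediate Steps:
a(m, w) = -3 - 7*m
Y = 6696 (Y = -72 + 94*((-3 - 7*(-7)) - 1*(-26)) = -72 + 94*((-3 + 49) + 26) = -72 + 94*(46 + 26) = -72 + 94*72 = -72 + 6768 = 6696)
(Y - 42750)*(1677 - 36698) = (6696 - 42750)*(1677 - 36698) = -36054*(-35021) = 1262647134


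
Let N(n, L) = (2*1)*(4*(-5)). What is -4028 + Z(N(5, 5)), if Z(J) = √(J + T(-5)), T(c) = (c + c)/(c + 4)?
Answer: -4028 + I*√30 ≈ -4028.0 + 5.4772*I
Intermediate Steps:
T(c) = 2*c/(4 + c) (T(c) = (2*c)/(4 + c) = 2*c/(4 + c))
N(n, L) = -40 (N(n, L) = 2*(-20) = -40)
Z(J) = √(10 + J) (Z(J) = √(J + 2*(-5)/(4 - 5)) = √(J + 2*(-5)/(-1)) = √(J + 2*(-5)*(-1)) = √(J + 10) = √(10 + J))
-4028 + Z(N(5, 5)) = -4028 + √(10 - 40) = -4028 + √(-30) = -4028 + I*√30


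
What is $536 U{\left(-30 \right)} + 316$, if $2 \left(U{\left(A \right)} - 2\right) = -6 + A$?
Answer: $-8260$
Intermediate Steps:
$U{\left(A \right)} = -1 + \frac{A}{2}$ ($U{\left(A \right)} = 2 + \frac{-6 + A}{2} = 2 + \left(-3 + \frac{A}{2}\right) = -1 + \frac{A}{2}$)
$536 U{\left(-30 \right)} + 316 = 536 \left(-1 + \frac{1}{2} \left(-30\right)\right) + 316 = 536 \left(-1 - 15\right) + 316 = 536 \left(-16\right) + 316 = -8576 + 316 = -8260$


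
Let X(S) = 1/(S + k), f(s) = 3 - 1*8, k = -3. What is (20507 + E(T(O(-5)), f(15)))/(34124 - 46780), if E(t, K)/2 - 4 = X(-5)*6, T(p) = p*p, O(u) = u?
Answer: -5861/3616 ≈ -1.6209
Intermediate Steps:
f(s) = -5 (f(s) = 3 - 8 = -5)
X(S) = 1/(-3 + S) (X(S) = 1/(S - 3) = 1/(-3 + S))
T(p) = p²
E(t, K) = 13/2 (E(t, K) = 8 + 2*(6/(-3 - 5)) = 8 + 2*(6/(-8)) = 8 + 2*(-⅛*6) = 8 + 2*(-¾) = 8 - 3/2 = 13/2)
(20507 + E(T(O(-5)), f(15)))/(34124 - 46780) = (20507 + 13/2)/(34124 - 46780) = (41027/2)/(-12656) = (41027/2)*(-1/12656) = -5861/3616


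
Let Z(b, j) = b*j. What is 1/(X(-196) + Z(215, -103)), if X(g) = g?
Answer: -1/22341 ≈ -4.4761e-5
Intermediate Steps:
1/(X(-196) + Z(215, -103)) = 1/(-196 + 215*(-103)) = 1/(-196 - 22145) = 1/(-22341) = -1/22341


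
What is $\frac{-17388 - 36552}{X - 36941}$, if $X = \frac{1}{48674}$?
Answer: $\frac{875158520}{599355411} \approx 1.4602$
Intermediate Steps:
$X = \frac{1}{48674} \approx 2.0545 \cdot 10^{-5}$
$\frac{-17388 - 36552}{X - 36941} = \frac{-17388 - 36552}{\frac{1}{48674} - 36941} = - \frac{53940}{- \frac{1798066233}{48674}} = \left(-53940\right) \left(- \frac{48674}{1798066233}\right) = \frac{875158520}{599355411}$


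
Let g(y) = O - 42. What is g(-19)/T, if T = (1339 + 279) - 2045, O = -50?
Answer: 92/427 ≈ 0.21546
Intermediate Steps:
T = -427 (T = 1618 - 2045 = -427)
g(y) = -92 (g(y) = -50 - 42 = -92)
g(-19)/T = -92/(-427) = -92*(-1/427) = 92/427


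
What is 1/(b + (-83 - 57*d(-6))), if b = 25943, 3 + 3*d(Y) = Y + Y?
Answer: 1/26145 ≈ 3.8248e-5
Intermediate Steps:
d(Y) = -1 + 2*Y/3 (d(Y) = -1 + (Y + Y)/3 = -1 + (2*Y)/3 = -1 + 2*Y/3)
1/(b + (-83 - 57*d(-6))) = 1/(25943 + (-83 - 57*(-1 + (⅔)*(-6)))) = 1/(25943 + (-83 - 57*(-1 - 4))) = 1/(25943 + (-83 - 57*(-5))) = 1/(25943 + (-83 + 285)) = 1/(25943 + 202) = 1/26145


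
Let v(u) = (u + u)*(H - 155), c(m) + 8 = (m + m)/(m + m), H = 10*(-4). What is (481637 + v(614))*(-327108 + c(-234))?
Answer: -79219729355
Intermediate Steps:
H = -40
c(m) = -7 (c(m) = -8 + (m + m)/(m + m) = -8 + (2*m)/((2*m)) = -8 + (2*m)*(1/(2*m)) = -8 + 1 = -7)
v(u) = -390*u (v(u) = (u + u)*(-40 - 155) = (2*u)*(-195) = -390*u)
(481637 + v(614))*(-327108 + c(-234)) = (481637 - 390*614)*(-327108 - 7) = (481637 - 239460)*(-327115) = 242177*(-327115) = -79219729355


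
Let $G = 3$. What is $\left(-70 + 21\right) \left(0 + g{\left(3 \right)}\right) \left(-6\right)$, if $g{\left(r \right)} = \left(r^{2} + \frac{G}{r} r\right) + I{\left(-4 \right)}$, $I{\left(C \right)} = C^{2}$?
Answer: $8232$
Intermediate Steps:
$g{\left(r \right)} = 19 + r^{2}$ ($g{\left(r \right)} = \left(r^{2} + \frac{3}{r} r\right) + \left(-4\right)^{2} = \left(r^{2} + 3\right) + 16 = \left(3 + r^{2}\right) + 16 = 19 + r^{2}$)
$\left(-70 + 21\right) \left(0 + g{\left(3 \right)}\right) \left(-6\right) = \left(-70 + 21\right) \left(0 + \left(19 + 3^{2}\right)\right) \left(-6\right) = - 49 \left(0 + \left(19 + 9\right)\right) \left(-6\right) = - 49 \left(0 + 28\right) \left(-6\right) = - 49 \cdot 28 \left(-6\right) = \left(-49\right) \left(-168\right) = 8232$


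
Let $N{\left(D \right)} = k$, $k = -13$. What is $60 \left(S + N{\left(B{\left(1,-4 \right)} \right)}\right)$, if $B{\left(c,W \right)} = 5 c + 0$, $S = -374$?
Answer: $-23220$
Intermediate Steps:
$B{\left(c,W \right)} = 5 c$
$N{\left(D \right)} = -13$
$60 \left(S + N{\left(B{\left(1,-4 \right)} \right)}\right) = 60 \left(-374 - 13\right) = 60 \left(-387\right) = -23220$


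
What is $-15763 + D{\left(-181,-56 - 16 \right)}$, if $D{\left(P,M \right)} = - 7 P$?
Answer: $-14496$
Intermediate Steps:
$-15763 + D{\left(-181,-56 - 16 \right)} = -15763 - -1267 = -15763 + 1267 = -14496$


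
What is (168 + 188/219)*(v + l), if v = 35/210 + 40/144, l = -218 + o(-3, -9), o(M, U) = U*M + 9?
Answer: -60425320/1971 ≈ -30657.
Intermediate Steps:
o(M, U) = 9 + M*U (o(M, U) = M*U + 9 = 9 + M*U)
l = -182 (l = -218 + (9 - 3*(-9)) = -218 + (9 + 27) = -218 + 36 = -182)
v = 4/9 (v = 35*(1/210) + 40*(1/144) = ⅙ + 5/18 = 4/9 ≈ 0.44444)
(168 + 188/219)*(v + l) = (168 + 188/219)*(4/9 - 182) = (168 + 188*(1/219))*(-1634/9) = (168 + 188/219)*(-1634/9) = (36980/219)*(-1634/9) = -60425320/1971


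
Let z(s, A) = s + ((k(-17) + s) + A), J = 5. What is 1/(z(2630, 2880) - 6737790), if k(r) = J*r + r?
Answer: -1/6729752 ≈ -1.4859e-7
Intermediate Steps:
k(r) = 6*r (k(r) = 5*r + r = 6*r)
z(s, A) = -102 + A + 2*s (z(s, A) = s + ((6*(-17) + s) + A) = s + ((-102 + s) + A) = s + (-102 + A + s) = -102 + A + 2*s)
1/(z(2630, 2880) - 6737790) = 1/((-102 + 2880 + 2*2630) - 6737790) = 1/((-102 + 2880 + 5260) - 6737790) = 1/(8038 - 6737790) = 1/(-6729752) = -1/6729752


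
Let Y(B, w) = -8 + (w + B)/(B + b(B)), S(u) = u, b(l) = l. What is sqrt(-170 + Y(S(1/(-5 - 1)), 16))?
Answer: I*sqrt(902)/2 ≈ 15.017*I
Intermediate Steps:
Y(B, w) = -8 + (B + w)/(2*B) (Y(B, w) = -8 + (w + B)/(B + B) = -8 + (B + w)/((2*B)) = -8 + (B + w)*(1/(2*B)) = -8 + (B + w)/(2*B))
sqrt(-170 + Y(S(1/(-5 - 1)), 16)) = sqrt(-170 + (16 - 15/(-5 - 1))/(2*(1/(-5 - 1)))) = sqrt(-170 + (16 - 15/(-6))/(2*(1/(-6)))) = sqrt(-170 + (16 - 15*(-1/6))/(2*(-1/6))) = sqrt(-170 + (1/2)*(-6)*(16 + 5/2)) = sqrt(-170 + (1/2)*(-6)*(37/2)) = sqrt(-170 - 111/2) = sqrt(-451/2) = I*sqrt(902)/2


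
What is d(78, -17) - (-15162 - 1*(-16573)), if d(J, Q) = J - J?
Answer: -1411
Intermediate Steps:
d(J, Q) = 0
d(78, -17) - (-15162 - 1*(-16573)) = 0 - (-15162 - 1*(-16573)) = 0 - (-15162 + 16573) = 0 - 1*1411 = 0 - 1411 = -1411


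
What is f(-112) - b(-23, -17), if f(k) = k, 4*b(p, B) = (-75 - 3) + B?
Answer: -353/4 ≈ -88.250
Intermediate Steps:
b(p, B) = -39/2 + B/4 (b(p, B) = ((-75 - 3) + B)/4 = (-78 + B)/4 = -39/2 + B/4)
f(-112) - b(-23, -17) = -112 - (-39/2 + (¼)*(-17)) = -112 - (-39/2 - 17/4) = -112 - 1*(-95/4) = -112 + 95/4 = -353/4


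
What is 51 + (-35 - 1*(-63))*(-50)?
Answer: -1349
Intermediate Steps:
51 + (-35 - 1*(-63))*(-50) = 51 + (-35 + 63)*(-50) = 51 + 28*(-50) = 51 - 1400 = -1349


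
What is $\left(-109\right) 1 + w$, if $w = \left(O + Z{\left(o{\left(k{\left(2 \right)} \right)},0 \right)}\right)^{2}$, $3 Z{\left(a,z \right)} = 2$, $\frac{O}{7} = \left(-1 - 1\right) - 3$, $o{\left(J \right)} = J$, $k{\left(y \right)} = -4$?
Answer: $\frac{9628}{9} \approx 1069.8$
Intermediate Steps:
$O = -35$ ($O = 7 \left(\left(-1 - 1\right) - 3\right) = 7 \left(-2 - 3\right) = 7 \left(-5\right) = -35$)
$Z{\left(a,z \right)} = \frac{2}{3}$ ($Z{\left(a,z \right)} = \frac{1}{3} \cdot 2 = \frac{2}{3}$)
$w = \frac{10609}{9}$ ($w = \left(-35 + \frac{2}{3}\right)^{2} = \left(- \frac{103}{3}\right)^{2} = \frac{10609}{9} \approx 1178.8$)
$\left(-109\right) 1 + w = \left(-109\right) 1 + \frac{10609}{9} = -109 + \frac{10609}{9} = \frac{9628}{9}$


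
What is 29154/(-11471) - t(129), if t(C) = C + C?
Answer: -2988672/11471 ≈ -260.54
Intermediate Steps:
t(C) = 2*C
29154/(-11471) - t(129) = 29154/(-11471) - 2*129 = 29154*(-1/11471) - 1*258 = -29154/11471 - 258 = -2988672/11471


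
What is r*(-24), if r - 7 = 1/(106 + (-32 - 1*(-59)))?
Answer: -22368/133 ≈ -168.18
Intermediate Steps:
r = 932/133 (r = 7 + 1/(106 + (-32 - 1*(-59))) = 7 + 1/(106 + (-32 + 59)) = 7 + 1/(106 + 27) = 7 + 1/133 = 932/133 ≈ 7.0075)
r*(-24) = (932/133)*(-24) = -22368/133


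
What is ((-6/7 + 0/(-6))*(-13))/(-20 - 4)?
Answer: -13/28 ≈ -0.46429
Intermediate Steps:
((-6/7 + 0/(-6))*(-13))/(-20 - 4) = ((-6*1/7 + 0*(-1/6))*(-13))/(-24) = ((-6/7 + 0)*(-13))*(-1/24) = -6/7*(-13)*(-1/24) = (78/7)*(-1/24) = -13/28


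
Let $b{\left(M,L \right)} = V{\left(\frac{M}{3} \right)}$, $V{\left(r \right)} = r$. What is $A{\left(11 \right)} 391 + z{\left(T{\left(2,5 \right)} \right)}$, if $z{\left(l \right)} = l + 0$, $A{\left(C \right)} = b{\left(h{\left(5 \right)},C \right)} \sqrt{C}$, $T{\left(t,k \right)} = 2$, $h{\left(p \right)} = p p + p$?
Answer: $2 + 3910 \sqrt{11} \approx 12970.0$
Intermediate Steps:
$h{\left(p \right)} = p + p^{2}$ ($h{\left(p \right)} = p^{2} + p = p + p^{2}$)
$b{\left(M,L \right)} = \frac{M}{3}$
$A{\left(C \right)} = 10 \sqrt{C}$ ($A{\left(C \right)} = \frac{5 \left(1 + 5\right)}{3} \sqrt{C} = \frac{5 \cdot 6}{3} \sqrt{C} = \frac{1}{3} \cdot 30 \sqrt{C} = 10 \sqrt{C}$)
$z{\left(l \right)} = l$
$A{\left(11 \right)} 391 + z{\left(T{\left(2,5 \right)} \right)} = 10 \sqrt{11} \cdot 391 + 2 = 3910 \sqrt{11} + 2 = 2 + 3910 \sqrt{11}$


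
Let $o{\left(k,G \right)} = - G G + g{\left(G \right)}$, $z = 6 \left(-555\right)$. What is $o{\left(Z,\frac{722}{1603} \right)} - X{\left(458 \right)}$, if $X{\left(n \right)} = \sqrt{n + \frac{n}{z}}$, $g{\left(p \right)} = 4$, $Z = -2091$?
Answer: $\frac{9757152}{2569609} - \frac{\sqrt{141033085}}{555} \approx -17.601$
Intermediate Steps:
$z = -3330$
$o{\left(k,G \right)} = 4 - G^{2}$ ($o{\left(k,G \right)} = - G G + 4 = - G^{2} + 4 = 4 - G^{2}$)
$X{\left(n \right)} = \frac{\sqrt{1231730} \sqrt{n}}{1110}$ ($X{\left(n \right)} = \sqrt{n + \frac{n}{-3330}} = \sqrt{n + n \left(- \frac{1}{3330}\right)} = \sqrt{n - \frac{n}{3330}} = \sqrt{\frac{3329 n}{3330}} = \frac{\sqrt{1231730} \sqrt{n}}{1110}$)
$o{\left(Z,\frac{722}{1603} \right)} - X{\left(458 \right)} = \left(4 - \left(\frac{722}{1603}\right)^{2}\right) - \frac{\sqrt{1231730} \sqrt{458}}{1110} = \left(4 - \left(722 \cdot \frac{1}{1603}\right)^{2}\right) - \frac{\sqrt{141033085}}{555} = \left(4 - \left(\frac{722}{1603}\right)^{2}\right) - \frac{\sqrt{141033085}}{555} = \left(4 - \frac{521284}{2569609}\right) - \frac{\sqrt{141033085}}{555} = \frac{9757152}{2569609} - \frac{\sqrt{141033085}}{555}$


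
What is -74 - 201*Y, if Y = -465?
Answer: 93391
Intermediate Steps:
-74 - 201*Y = -74 - 201*(-465) = -74 + 93465 = 93391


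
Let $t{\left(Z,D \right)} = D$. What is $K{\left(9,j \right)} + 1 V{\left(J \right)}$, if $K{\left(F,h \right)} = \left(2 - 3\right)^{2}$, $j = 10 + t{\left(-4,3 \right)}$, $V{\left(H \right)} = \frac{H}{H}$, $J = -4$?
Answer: $2$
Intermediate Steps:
$V{\left(H \right)} = 1$
$j = 13$ ($j = 10 + 3 = 13$)
$K{\left(F,h \right)} = 1$ ($K{\left(F,h \right)} = \left(-1\right)^{2} = 1$)
$K{\left(9,j \right)} + 1 V{\left(J \right)} = 1 + 1 \cdot 1 = 1 + 1 = 2$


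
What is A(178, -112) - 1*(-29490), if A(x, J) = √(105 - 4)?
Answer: 29490 + √101 ≈ 29500.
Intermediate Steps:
A(x, J) = √101
A(178, -112) - 1*(-29490) = √101 - 1*(-29490) = √101 + 29490 = 29490 + √101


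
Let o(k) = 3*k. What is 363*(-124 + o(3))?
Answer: -41745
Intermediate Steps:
363*(-124 + o(3)) = 363*(-124 + 3*3) = 363*(-124 + 9) = 363*(-115) = -41745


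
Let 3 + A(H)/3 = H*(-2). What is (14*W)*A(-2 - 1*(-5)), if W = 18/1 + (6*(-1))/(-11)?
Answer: -77112/11 ≈ -7010.2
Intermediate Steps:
A(H) = -9 - 6*H (A(H) = -9 + 3*(H*(-2)) = -9 + 3*(-2*H) = -9 - 6*H)
W = 204/11 (W = 18*1 - 6*(-1/11) = 18 + 6/11 = 204/11 ≈ 18.545)
(14*W)*A(-2 - 1*(-5)) = (14*(204/11))*(-9 - 6*(-2 - 1*(-5))) = 2856*(-9 - 6*(-2 + 5))/11 = 2856*(-9 - 6*3)/11 = 2856*(-9 - 18)/11 = (2856/11)*(-27) = -77112/11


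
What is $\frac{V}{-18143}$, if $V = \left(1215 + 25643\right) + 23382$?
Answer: $- \frac{50240}{18143} \approx -2.7691$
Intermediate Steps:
$V = 50240$ ($V = 26858 + 23382 = 50240$)
$\frac{V}{-18143} = \frac{50240}{-18143} = 50240 \left(- \frac{1}{18143}\right) = - \frac{50240}{18143}$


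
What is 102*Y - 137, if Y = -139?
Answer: -14315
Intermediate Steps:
102*Y - 137 = 102*(-139) - 137 = -14178 - 137 = -14315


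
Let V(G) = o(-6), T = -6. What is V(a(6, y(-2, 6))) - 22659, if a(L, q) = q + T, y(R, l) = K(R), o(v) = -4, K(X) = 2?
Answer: -22663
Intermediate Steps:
y(R, l) = 2
a(L, q) = -6 + q (a(L, q) = q - 6 = -6 + q)
V(G) = -4
V(a(6, y(-2, 6))) - 22659 = -4 - 22659 = -22663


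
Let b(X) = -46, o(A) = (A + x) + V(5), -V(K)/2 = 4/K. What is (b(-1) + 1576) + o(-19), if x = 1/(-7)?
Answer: 52824/35 ≈ 1509.3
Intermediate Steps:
V(K) = -8/K
x = -⅐ ≈ -0.14286
o(A) = -61/35 + A (o(A) = (A - ⅐) - 8/5 = (-⅐ + A) - 8*⅕ = (-⅐ + A) - 8/5 = -61/35 + A)
(b(-1) + 1576) + o(-19) = (-46 + 1576) + (-61/35 - 19) = 1530 - 726/35 = 52824/35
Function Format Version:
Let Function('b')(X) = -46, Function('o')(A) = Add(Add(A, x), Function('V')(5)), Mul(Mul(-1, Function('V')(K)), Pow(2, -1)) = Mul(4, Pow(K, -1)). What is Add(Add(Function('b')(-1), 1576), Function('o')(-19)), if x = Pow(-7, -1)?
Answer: Rational(52824, 35) ≈ 1509.3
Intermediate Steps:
Function('V')(K) = Mul(-8, Pow(K, -1)) (Function('V')(K) = Mul(-2, Mul(4, Pow(K, -1))) = Mul(-8, Pow(K, -1)))
x = Rational(-1, 7) ≈ -0.14286
Function('o')(A) = Add(Rational(-61, 35), A) (Function('o')(A) = Add(Add(A, Rational(-1, 7)), Mul(-8, Pow(5, -1))) = Add(Add(Rational(-1, 7), A), Mul(-8, Rational(1, 5))) = Add(Add(Rational(-1, 7), A), Rational(-8, 5)) = Add(Rational(-61, 35), A))
Add(Add(Function('b')(-1), 1576), Function('o')(-19)) = Add(Add(-46, 1576), Add(Rational(-61, 35), -19)) = Add(1530, Rational(-726, 35)) = Rational(52824, 35)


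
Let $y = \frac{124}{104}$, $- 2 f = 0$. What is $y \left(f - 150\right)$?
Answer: $- \frac{2325}{13} \approx -178.85$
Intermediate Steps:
$f = 0$ ($f = \left(- \frac{1}{2}\right) 0 = 0$)
$y = \frac{31}{26}$ ($y = 124 \cdot \frac{1}{104} = \frac{31}{26} \approx 1.1923$)
$y \left(f - 150\right) = \frac{31 \left(0 - 150\right)}{26} = \frac{31}{26} \left(-150\right) = - \frac{2325}{13}$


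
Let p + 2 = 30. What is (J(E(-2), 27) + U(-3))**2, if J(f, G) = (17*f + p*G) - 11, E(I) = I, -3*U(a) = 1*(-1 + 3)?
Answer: 4541161/9 ≈ 5.0457e+5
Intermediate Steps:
p = 28 (p = -2 + 30 = 28)
U(a) = -2/3 (U(a) = -(-1 + 3)/3 = -2/3)
J(f, G) = -11 + 17*f + 28*G (J(f, G) = (17*f + 28*G) - 11 = -11 + 17*f + 28*G)
(J(E(-2), 27) + U(-3))**2 = ((-11 + 17*(-2) + 28*27) - 2/3)**2 = ((-11 - 34 + 756) - 2/3)**2 = (711 - 2/3)**2 = (2131/3)**2 = 4541161/9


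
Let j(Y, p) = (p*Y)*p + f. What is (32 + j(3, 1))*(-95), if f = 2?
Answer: -3515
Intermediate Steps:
j(Y, p) = 2 + Y*p**2 (j(Y, p) = (p*Y)*p + 2 = (Y*p)*p + 2 = Y*p**2 + 2 = 2 + Y*p**2)
(32 + j(3, 1))*(-95) = (32 + (2 + 3*1**2))*(-95) = (32 + (2 + 3*1))*(-95) = (32 + (2 + 3))*(-95) = (32 + 5)*(-95) = 37*(-95) = -3515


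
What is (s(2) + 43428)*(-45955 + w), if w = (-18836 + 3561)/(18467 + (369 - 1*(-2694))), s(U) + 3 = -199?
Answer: -4276894664705/2153 ≈ -1.9865e+9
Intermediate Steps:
s(U) = -202 (s(U) = -3 - 199 = -202)
w = -3055/4306 (w = -15275/(18467 + (369 + 2694)) = -15275/(18467 + 3063) = -15275/21530 = -15275*1/21530 = -3055/4306 ≈ -0.70948)
(s(2) + 43428)*(-45955 + w) = (-202 + 43428)*(-45955 - 3055/4306) = 43226*(-197885285/4306) = -4276894664705/2153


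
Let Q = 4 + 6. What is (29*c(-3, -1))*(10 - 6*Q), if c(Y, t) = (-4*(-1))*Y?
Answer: 17400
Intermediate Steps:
Q = 10
c(Y, t) = 4*Y
(29*c(-3, -1))*(10 - 6*Q) = (29*(4*(-3)))*(10 - 6*10) = (29*(-12))*(10 - 1*60) = -348*(10 - 60) = -348*(-50) = 17400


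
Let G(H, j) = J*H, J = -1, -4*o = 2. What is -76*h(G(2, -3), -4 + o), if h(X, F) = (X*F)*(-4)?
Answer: 2736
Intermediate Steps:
o = -1/2 (o = -1/4*2 = -1/2 ≈ -0.50000)
G(H, j) = -H
h(X, F) = -4*F*X (h(X, F) = (F*X)*(-4) = -4*F*X)
-76*h(G(2, -3), -4 + o) = -(-304)*(-4 - 1/2)*(-1*2) = -(-304)*(-9)*(-2)/2 = -76*(-36) = 2736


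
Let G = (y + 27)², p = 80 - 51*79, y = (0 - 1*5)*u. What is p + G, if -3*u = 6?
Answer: -2580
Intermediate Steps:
u = -2 (u = -⅓*6 = -2)
y = 10 (y = (0 - 1*5)*(-2) = (0 - 5)*(-2) = -5*(-2) = 10)
p = -3949 (p = 80 - 4029 = -3949)
G = 1369 (G = (10 + 27)² = 37² = 1369)
p + G = -3949 + 1369 = -2580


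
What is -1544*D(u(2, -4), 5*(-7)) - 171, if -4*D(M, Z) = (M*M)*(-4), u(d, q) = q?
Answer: -24875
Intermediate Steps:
D(M, Z) = M² (D(M, Z) = -M*M*(-4)/4 = -M²*(-4)/4 = -(-1)*M² = M²)
-1544*D(u(2, -4), 5*(-7)) - 171 = -1544*(-4)² - 171 = -1544*16 - 171 = -24704 - 171 = -24875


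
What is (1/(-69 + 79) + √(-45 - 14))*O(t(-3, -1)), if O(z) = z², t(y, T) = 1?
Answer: ⅒ + I*√59 ≈ 0.1 + 7.6811*I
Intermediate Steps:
(1/(-69 + 79) + √(-45 - 14))*O(t(-3, -1)) = (1/(-69 + 79) + √(-45 - 14))*1² = (1/10 + √(-59))*1 = (⅒ + I*√59)*1 = ⅒ + I*√59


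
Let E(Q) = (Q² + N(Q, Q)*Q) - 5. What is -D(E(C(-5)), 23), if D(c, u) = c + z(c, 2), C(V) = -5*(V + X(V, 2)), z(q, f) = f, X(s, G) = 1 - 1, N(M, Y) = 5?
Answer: -747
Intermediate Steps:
X(s, G) = 0
C(V) = -5*V (C(V) = -5*(V + 0) = -5*V)
E(Q) = -5 + Q² + 5*Q (E(Q) = (Q² + 5*Q) - 5 = -5 + Q² + 5*Q)
D(c, u) = 2 + c (D(c, u) = c + 2 = 2 + c)
-D(E(C(-5)), 23) = -(2 + (-5 + (-5*(-5))² + 5*(-5*(-5)))) = -(2 + (-5 + 25² + 5*25)) = -(2 + (-5 + 625 + 125)) = -(2 + 745) = -1*747 = -747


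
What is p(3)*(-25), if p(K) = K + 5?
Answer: -200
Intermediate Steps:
p(K) = 5 + K
p(3)*(-25) = (5 + 3)*(-25) = 8*(-25) = -200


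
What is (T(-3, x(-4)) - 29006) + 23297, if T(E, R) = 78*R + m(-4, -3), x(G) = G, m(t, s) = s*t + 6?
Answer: -6003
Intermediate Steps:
m(t, s) = 6 + s*t
T(E, R) = 18 + 78*R (T(E, R) = 78*R + (6 - 3*(-4)) = 78*R + (6 + 12) = 78*R + 18 = 18 + 78*R)
(T(-3, x(-4)) - 29006) + 23297 = ((18 + 78*(-4)) - 29006) + 23297 = ((18 - 312) - 29006) + 23297 = (-294 - 29006) + 23297 = -29300 + 23297 = -6003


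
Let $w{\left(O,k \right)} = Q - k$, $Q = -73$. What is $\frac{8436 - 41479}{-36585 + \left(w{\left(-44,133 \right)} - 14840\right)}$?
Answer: $\frac{33043}{51631} \approx 0.63998$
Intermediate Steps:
$w{\left(O,k \right)} = -73 - k$
$\frac{8436 - 41479}{-36585 + \left(w{\left(-44,133 \right)} - 14840\right)} = \frac{8436 - 41479}{-36585 - 15046} = - \frac{33043}{-36585 - 15046} = - \frac{33043}{-51631} = \left(-33043\right) \left(- \frac{1}{51631}\right) = \frac{33043}{51631}$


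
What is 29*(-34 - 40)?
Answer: -2146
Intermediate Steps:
29*(-34 - 40) = 29*(-74) = -2146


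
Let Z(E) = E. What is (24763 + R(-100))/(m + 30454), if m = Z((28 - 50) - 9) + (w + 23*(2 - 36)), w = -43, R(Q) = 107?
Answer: 4145/4933 ≈ 0.84026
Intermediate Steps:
m = -856 (m = ((28 - 50) - 9) + (-43 + 23*(2 - 36)) = (-22 - 9) + (-43 + 23*(-34)) = -31 + (-43 - 782) = -31 - 825 = -856)
(24763 + R(-100))/(m + 30454) = (24763 + 107)/(-856 + 30454) = 24870/29598 = 24870*(1/29598) = 4145/4933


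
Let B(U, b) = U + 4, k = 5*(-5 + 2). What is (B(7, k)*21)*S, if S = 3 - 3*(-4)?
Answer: 3465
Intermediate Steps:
k = -15 (k = 5*(-3) = -15)
B(U, b) = 4 + U
S = 15 (S = 3 + 12 = 15)
(B(7, k)*21)*S = ((4 + 7)*21)*15 = (11*21)*15 = 231*15 = 3465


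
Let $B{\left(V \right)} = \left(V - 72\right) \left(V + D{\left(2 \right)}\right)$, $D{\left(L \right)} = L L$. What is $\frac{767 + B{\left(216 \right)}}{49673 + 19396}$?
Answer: $\frac{32447}{69069} \approx 0.46978$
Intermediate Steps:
$D{\left(L \right)} = L^{2}$
$B{\left(V \right)} = \left(-72 + V\right) \left(4 + V\right)$ ($B{\left(V \right)} = \left(V - 72\right) \left(V + 2^{2}\right) = \left(-72 + V\right) \left(V + 4\right) = \left(-72 + V\right) \left(4 + V\right)$)
$\frac{767 + B{\left(216 \right)}}{49673 + 19396} = \frac{767 - \left(14976 - 46656\right)}{49673 + 19396} = \frac{767 - -31680}{69069} = \left(767 + 31680\right) \frac{1}{69069} = 32447 \cdot \frac{1}{69069} = \frac{32447}{69069}$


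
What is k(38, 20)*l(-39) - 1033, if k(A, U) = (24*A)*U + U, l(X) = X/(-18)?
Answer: 115591/3 ≈ 38530.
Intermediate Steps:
l(X) = -X/18 (l(X) = X*(-1/18) = -X/18)
k(A, U) = U + 24*A*U (k(A, U) = 24*A*U + U = U + 24*A*U)
k(38, 20)*l(-39) - 1033 = (20*(1 + 24*38))*(-1/18*(-39)) - 1033 = (20*(1 + 912))*(13/6) - 1033 = (20*913)*(13/6) - 1033 = 18260*(13/6) - 1033 = 118690/3 - 1033 = 115591/3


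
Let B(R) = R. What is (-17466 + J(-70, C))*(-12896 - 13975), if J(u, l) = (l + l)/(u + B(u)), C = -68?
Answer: 16425597396/35 ≈ 4.6930e+8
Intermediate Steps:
J(u, l) = l/u (J(u, l) = (l + l)/(u + u) = (2*l)/((2*u)) = (2*l)*(1/(2*u)) = l/u)
(-17466 + J(-70, C))*(-12896 - 13975) = (-17466 - 68/(-70))*(-12896 - 13975) = (-17466 - 68*(-1/70))*(-26871) = (-17466 + 34/35)*(-26871) = -611276/35*(-26871) = 16425597396/35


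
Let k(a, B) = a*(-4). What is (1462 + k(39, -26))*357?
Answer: 466242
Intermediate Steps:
k(a, B) = -4*a
(1462 + k(39, -26))*357 = (1462 - 4*39)*357 = (1462 - 156)*357 = 1306*357 = 466242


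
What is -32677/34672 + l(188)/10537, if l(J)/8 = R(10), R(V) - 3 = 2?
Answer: -342930669/365338864 ≈ -0.93866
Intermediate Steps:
R(V) = 5 (R(V) = 3 + 2 = 5)
l(J) = 40 (l(J) = 8*5 = 40)
-32677/34672 + l(188)/10537 = -32677/34672 + 40/10537 = -342930669/365338864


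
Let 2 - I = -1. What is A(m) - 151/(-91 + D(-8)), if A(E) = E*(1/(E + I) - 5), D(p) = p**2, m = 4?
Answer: -2615/189 ≈ -13.836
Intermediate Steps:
I = 3 (I = 2 - 1*(-1) = 2 + 1 = 3)
A(E) = E*(-5 + 1/(3 + E)) (A(E) = E*(1/(E + 3) - 5) = E*(1/(3 + E) - 5) = E*(-5 + 1/(3 + E)))
A(m) - 151/(-91 + D(-8)) = -1*4*(14 + 5*4)/(3 + 4) - 151/(-91 + (-8)**2) = -1*4*(14 + 20)/7 - 151/(-91 + 64) = -1*4*1/7*34 - 151/(-27) = -136/7 - 151*(-1/27) = -136/7 + 151/27 = -2615/189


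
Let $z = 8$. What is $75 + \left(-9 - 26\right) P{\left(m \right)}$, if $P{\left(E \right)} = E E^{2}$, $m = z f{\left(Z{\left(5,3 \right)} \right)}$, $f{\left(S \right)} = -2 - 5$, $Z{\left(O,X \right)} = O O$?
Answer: $6146635$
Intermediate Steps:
$Z{\left(O,X \right)} = O^{2}$
$f{\left(S \right)} = -7$ ($f{\left(S \right)} = -2 - 5 = -7$)
$m = -56$ ($m = 8 \left(-7\right) = -56$)
$P{\left(E \right)} = E^{3}$
$75 + \left(-9 - 26\right) P{\left(m \right)} = 75 + \left(-9 - 26\right) \left(-56\right)^{3} = 75 + \left(-9 - 26\right) \left(-175616\right) = 75 - -6146560 = 75 + 6146560 = 6146635$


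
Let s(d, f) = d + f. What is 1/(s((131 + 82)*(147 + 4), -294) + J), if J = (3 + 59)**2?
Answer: 1/35713 ≈ 2.8001e-5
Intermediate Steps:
J = 3844 (J = 62**2 = 3844)
1/(s((131 + 82)*(147 + 4), -294) + J) = 1/(((131 + 82)*(147 + 4) - 294) + 3844) = 1/((213*151 - 294) + 3844) = 1/((32163 - 294) + 3844) = 1/(31869 + 3844) = 1/35713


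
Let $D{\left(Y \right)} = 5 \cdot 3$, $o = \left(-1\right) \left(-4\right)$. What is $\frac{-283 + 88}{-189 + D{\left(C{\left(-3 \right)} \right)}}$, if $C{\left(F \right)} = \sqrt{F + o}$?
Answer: $\frac{65}{58} \approx 1.1207$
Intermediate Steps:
$o = 4$
$C{\left(F \right)} = \sqrt{4 + F}$ ($C{\left(F \right)} = \sqrt{F + 4} = \sqrt{4 + F}$)
$D{\left(Y \right)} = 15$
$\frac{-283 + 88}{-189 + D{\left(C{\left(-3 \right)} \right)}} = \frac{-283 + 88}{-189 + 15} = - \frac{195}{-174} = \left(-195\right) \left(- \frac{1}{174}\right) = \frac{65}{58}$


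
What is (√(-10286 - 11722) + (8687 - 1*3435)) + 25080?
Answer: 30332 + 2*I*√5502 ≈ 30332.0 + 148.35*I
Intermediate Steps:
(√(-10286 - 11722) + (8687 - 1*3435)) + 25080 = (√(-22008) + (8687 - 3435)) + 25080 = (2*I*√5502 + 5252) + 25080 = (5252 + 2*I*√5502) + 25080 = 30332 + 2*I*√5502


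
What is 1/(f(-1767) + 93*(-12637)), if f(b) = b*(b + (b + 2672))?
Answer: 1/347913 ≈ 2.8743e-6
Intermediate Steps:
f(b) = b*(2672 + 2*b) (f(b) = b*(b + (2672 + b)) = b*(2672 + 2*b))
1/(f(-1767) + 93*(-12637)) = 1/(2*(-1767)*(1336 - 1767) + 93*(-12637)) = 1/(2*(-1767)*(-431) - 1175241) = 1/(1523154 - 1175241) = 1/347913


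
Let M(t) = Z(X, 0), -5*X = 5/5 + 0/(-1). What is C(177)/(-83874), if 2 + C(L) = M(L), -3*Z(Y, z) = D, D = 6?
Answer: 2/41937 ≈ 4.7691e-5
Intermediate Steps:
X = -⅕ (X = -(5/5 + 0/(-1))/5 = -(5*(⅕) + 0*(-1))/5 = -(1 + 0)/5 = -⅕*1 = -⅕ ≈ -0.20000)
Z(Y, z) = -2 (Z(Y, z) = -⅓*6 = -2)
M(t) = -2
C(L) = -4 (C(L) = -2 - 2 = -4)
C(177)/(-83874) = -4/(-83874) = -4*(-1/83874) = 2/41937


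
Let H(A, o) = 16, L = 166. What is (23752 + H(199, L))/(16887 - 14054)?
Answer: 23768/2833 ≈ 8.3897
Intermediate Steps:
(23752 + H(199, L))/(16887 - 14054) = (23752 + 16)/(16887 - 14054) = 23768/2833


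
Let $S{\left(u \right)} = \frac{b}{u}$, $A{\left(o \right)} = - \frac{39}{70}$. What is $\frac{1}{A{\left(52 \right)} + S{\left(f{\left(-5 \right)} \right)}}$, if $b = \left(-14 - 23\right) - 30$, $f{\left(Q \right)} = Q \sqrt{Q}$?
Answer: $- \frac{13650}{887449} + \frac{65660 i \sqrt{5}}{887449} \approx -0.015381 + 0.16544 i$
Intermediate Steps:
$A{\left(o \right)} = - \frac{39}{70}$ ($A{\left(o \right)} = \left(-39\right) \frac{1}{70} = - \frac{39}{70}$)
$f{\left(Q \right)} = Q^{\frac{3}{2}}$
$b = -67$ ($b = -37 - 30 = -67$)
$S{\left(u \right)} = - \frac{67}{u}$
$\frac{1}{A{\left(52 \right)} + S{\left(f{\left(-5 \right)} \right)}} = \frac{1}{- \frac{39}{70} - \frac{67}{\left(-5\right)^{\frac{3}{2}}}} = \frac{1}{- \frac{39}{70} - \frac{67}{\left(-5\right) i \sqrt{5}}} = \frac{1}{- \frac{39}{70} - 67 \frac{i \sqrt{5}}{25}} = \frac{1}{- \frac{39}{70} - \frac{67 i \sqrt{5}}{25}}$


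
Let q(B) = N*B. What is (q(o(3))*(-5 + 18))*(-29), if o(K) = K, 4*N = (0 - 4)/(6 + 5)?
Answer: 1131/11 ≈ 102.82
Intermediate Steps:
N = -1/11 (N = ((0 - 4)/(6 + 5))/4 = (-4/11)/4 = (-4*1/11)/4 = (¼)*(-4/11) = -1/11 ≈ -0.090909)
q(B) = -B/11
(q(o(3))*(-5 + 18))*(-29) = ((-1/11*3)*(-5 + 18))*(-29) = -3/11*13*(-29) = -39/11*(-29) = 1131/11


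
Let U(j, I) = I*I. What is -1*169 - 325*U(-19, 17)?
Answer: -94094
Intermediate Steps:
U(j, I) = I²
-1*169 - 325*U(-19, 17) = -1*169 - 325*17² = -169 - 325*289 = -169 - 93925 = -94094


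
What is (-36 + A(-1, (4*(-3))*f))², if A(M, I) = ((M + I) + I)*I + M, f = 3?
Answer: 6713281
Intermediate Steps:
A(M, I) = M + I*(M + 2*I) (A(M, I) = ((I + M) + I)*I + M = (M + 2*I)*I + M = I*(M + 2*I) + M = M + I*(M + 2*I))
(-36 + A(-1, (4*(-3))*f))² = (-36 + (-1 + 2*((4*(-3))*3)² + ((4*(-3))*3)*(-1)))² = (-36 + (-1 + 2*(-12*3)² - 12*3*(-1)))² = (-36 + (-1 + 2*(-36)² - 36*(-1)))² = (-36 + (-1 + 2*1296 + 36))² = (-36 + (-1 + 2592 + 36))² = (-36 + 2627)² = 2591² = 6713281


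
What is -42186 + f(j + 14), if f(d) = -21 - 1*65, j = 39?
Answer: -42272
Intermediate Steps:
f(d) = -86 (f(d) = -21 - 65 = -86)
-42186 + f(j + 14) = -42186 - 86 = -42272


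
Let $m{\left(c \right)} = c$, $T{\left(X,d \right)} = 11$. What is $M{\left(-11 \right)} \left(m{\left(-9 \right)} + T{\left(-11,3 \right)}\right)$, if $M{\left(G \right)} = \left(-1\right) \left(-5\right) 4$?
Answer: $40$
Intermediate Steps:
$M{\left(G \right)} = 20$ ($M{\left(G \right)} = 5 \cdot 4 = 20$)
$M{\left(-11 \right)} \left(m{\left(-9 \right)} + T{\left(-11,3 \right)}\right) = 20 \left(-9 + 11\right) = 20 \cdot 2 = 40$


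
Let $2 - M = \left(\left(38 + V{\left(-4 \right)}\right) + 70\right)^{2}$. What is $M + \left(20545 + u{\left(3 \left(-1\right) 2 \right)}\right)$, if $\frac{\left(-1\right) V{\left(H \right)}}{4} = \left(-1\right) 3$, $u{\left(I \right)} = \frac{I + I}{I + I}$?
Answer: $6148$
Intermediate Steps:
$u{\left(I \right)} = 1$ ($u{\left(I \right)} = \frac{2 I}{2 I} = 2 I \frac{1}{2 I} = 1$)
$V{\left(H \right)} = 12$ ($V{\left(H \right)} = - 4 \left(\left(-1\right) 3\right) = \left(-4\right) \left(-3\right) = 12$)
$M = -14398$ ($M = 2 - \left(\left(38 + 12\right) + 70\right)^{2} = 2 - \left(50 + 70\right)^{2} = 2 - 120^{2} = 2 - 14400 = -14398$)
$M + \left(20545 + u{\left(3 \left(-1\right) 2 \right)}\right) = -14398 + \left(20545 + 1\right) = -14398 + 20546 = 6148$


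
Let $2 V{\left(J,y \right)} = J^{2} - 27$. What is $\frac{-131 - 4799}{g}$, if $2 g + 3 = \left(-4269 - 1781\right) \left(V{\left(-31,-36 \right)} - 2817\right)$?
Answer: $- \frac{9860}{14217497} \approx -0.00069351$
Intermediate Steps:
$V{\left(J,y \right)} = - \frac{27}{2} + \frac{J^{2}}{2}$ ($V{\left(J,y \right)} = \frac{J^{2} - 27}{2} = \frac{-27 + J^{2}}{2} = - \frac{27}{2} + \frac{J^{2}}{2}$)
$g = \frac{14217497}{2}$ ($g = - \frac{3}{2} + \frac{\left(-4269 - 1781\right) \left(\left(- \frac{27}{2} + \frac{\left(-31\right)^{2}}{2}\right) - 2817\right)}{2} = - \frac{3}{2} + \frac{\left(-6050\right) \left(\left(- \frac{27}{2} + \frac{1}{2} \cdot 961\right) - 2817\right)}{2} = - \frac{3}{2} + \frac{\left(-6050\right) \left(\left(- \frac{27}{2} + \frac{961}{2}\right) - 2817\right)}{2} = - \frac{3}{2} + \frac{\left(-6050\right) \left(467 - 2817\right)}{2} = - \frac{3}{2} + \frac{\left(-6050\right) \left(-2350\right)}{2} = - \frac{3}{2} + \frac{1}{2} \cdot 14217500 = - \frac{3}{2} + 7108750 = \frac{14217497}{2} \approx 7.1088 \cdot 10^{6}$)
$\frac{-131 - 4799}{g} = \frac{-131 - 4799}{\frac{14217497}{2}} = \left(-131 - 4799\right) \frac{2}{14217497} = \left(-4930\right) \frac{2}{14217497} = - \frac{9860}{14217497}$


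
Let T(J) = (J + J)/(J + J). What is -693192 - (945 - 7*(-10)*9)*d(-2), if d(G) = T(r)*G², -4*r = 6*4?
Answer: -699492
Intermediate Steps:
r = -6 (r = -3*4/2 = -¼*24 = -6)
T(J) = 1 (T(J) = (2*J)/((2*J)) = (2*J)*(1/(2*J)) = 1)
d(G) = G² (d(G) = 1*G² = G²)
-693192 - (945 - 7*(-10)*9)*d(-2) = -693192 - (945 - 7*(-10)*9)*(-2)² = -693192 - (945 + 70*9)*4 = -693192 - (945 + 630)*4 = -693192 - 1575*4 = -693192 - 1*6300 = -693192 - 6300 = -699492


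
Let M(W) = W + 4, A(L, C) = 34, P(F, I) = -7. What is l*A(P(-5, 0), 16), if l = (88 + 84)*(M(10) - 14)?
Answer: 0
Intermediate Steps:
M(W) = 4 + W
l = 0 (l = (88 + 84)*((4 + 10) - 14) = 172*(14 - 14) = 172*0 = 0)
l*A(P(-5, 0), 16) = 0*34 = 0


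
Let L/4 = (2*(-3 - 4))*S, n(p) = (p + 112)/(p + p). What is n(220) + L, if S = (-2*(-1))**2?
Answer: -24557/110 ≈ -223.25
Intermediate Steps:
n(p) = (112 + p)/(2*p) (n(p) = (112 + p)/((2*p)) = (112 + p)*(1/(2*p)) = (112 + p)/(2*p))
S = 4 (S = 2**2 = 4)
L = -224 (L = 4*((2*(-3 - 4))*4) = 4*((2*(-7))*4) = 4*(-14*4) = 4*(-56) = -224)
n(220) + L = (1/2)*(112 + 220)/220 - 224 = (1/2)*(1/220)*332 - 224 = 83/110 - 224 = -24557/110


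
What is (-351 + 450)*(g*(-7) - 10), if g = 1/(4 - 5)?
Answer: -297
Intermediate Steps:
g = -1 (g = 1/(-1) = -1)
(-351 + 450)*(g*(-7) - 10) = (-351 + 450)*(-1*(-7) - 10) = 99*(7 - 10) = 99*(-3) = -297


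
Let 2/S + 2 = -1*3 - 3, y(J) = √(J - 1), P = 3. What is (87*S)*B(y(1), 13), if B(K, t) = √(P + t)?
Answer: -87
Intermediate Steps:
y(J) = √(-1 + J)
S = -¼ (S = 2/(-2 + (-1*3 - 3)) = 2/(-2 + (-3 - 3)) = 2/(-2 - 6) = 2/(-8) = 2*(-⅛) = -¼ ≈ -0.25000)
B(K, t) = √(3 + t)
(87*S)*B(y(1), 13) = (87*(-¼))*√(3 + 13) = -87*√16/4 = -87/4*4 = -87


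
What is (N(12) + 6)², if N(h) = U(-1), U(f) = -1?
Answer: 25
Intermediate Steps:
N(h) = -1
(N(12) + 6)² = (-1 + 6)² = 5² = 25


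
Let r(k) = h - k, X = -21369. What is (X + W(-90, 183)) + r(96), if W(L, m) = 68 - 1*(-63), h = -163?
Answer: -21497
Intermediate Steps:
r(k) = -163 - k
W(L, m) = 131 (W(L, m) = 68 + 63 = 131)
(X + W(-90, 183)) + r(96) = (-21369 + 131) + (-163 - 1*96) = -21238 + (-163 - 96) = -21238 - 259 = -21497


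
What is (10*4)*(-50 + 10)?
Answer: -1600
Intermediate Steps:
(10*4)*(-50 + 10) = 40*(-40) = -1600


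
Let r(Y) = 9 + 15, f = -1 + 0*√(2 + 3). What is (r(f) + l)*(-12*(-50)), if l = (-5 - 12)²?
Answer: 187800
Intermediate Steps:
f = -1 (f = -1 + 0*√5 = -1 + 0 = -1)
l = 289 (l = (-17)² = 289)
r(Y) = 24
(r(f) + l)*(-12*(-50)) = (24 + 289)*(-12*(-50)) = 313*600 = 187800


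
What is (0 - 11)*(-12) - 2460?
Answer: -2328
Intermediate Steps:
(0 - 11)*(-12) - 2460 = -11*(-12) - 2460 = 132 - 2460 = -2328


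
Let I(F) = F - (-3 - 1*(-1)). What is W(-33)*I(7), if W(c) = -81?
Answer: -729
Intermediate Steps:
I(F) = 2 + F (I(F) = F - (-3 + 1) = F - 1*(-2) = F + 2 = 2 + F)
W(-33)*I(7) = -81*(2 + 7) = -81*9 = -729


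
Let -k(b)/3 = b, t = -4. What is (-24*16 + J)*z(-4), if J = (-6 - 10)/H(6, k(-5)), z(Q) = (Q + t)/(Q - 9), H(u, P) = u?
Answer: -9280/39 ≈ -237.95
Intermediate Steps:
k(b) = -3*b
z(Q) = (-4 + Q)/(-9 + Q) (z(Q) = (Q - 4)/(Q - 9) = (-4 + Q)/(-9 + Q))
J = -8/3 (J = (-6 - 10)/6 = (⅙)*(-16) = -8/3 ≈ -2.6667)
(-24*16 + J)*z(-4) = (-24*16 - 8/3)*((-4 - 4)/(-9 - 4)) = (-384 - 8/3)*(-8/(-13)) = -(-1160)*(-8)/39 = -1160/3*8/13 = -9280/39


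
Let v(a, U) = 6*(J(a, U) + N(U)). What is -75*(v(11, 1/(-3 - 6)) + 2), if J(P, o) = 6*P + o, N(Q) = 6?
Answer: -32500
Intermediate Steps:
J(P, o) = o + 6*P
v(a, U) = 36 + 6*U + 36*a (v(a, U) = 6*((U + 6*a) + 6) = 6*(6 + U + 6*a) = 36 + 6*U + 36*a)
-75*(v(11, 1/(-3 - 6)) + 2) = -75*((36 + 6/(-3 - 6) + 36*11) + 2) = -75*((36 + 6/(-9) + 396) + 2) = -75*((36 + 6*(-⅑) + 396) + 2) = -75*((36 - ⅔ + 396) + 2) = -75*(1294/3 + 2) = -75*1300/3 = -32500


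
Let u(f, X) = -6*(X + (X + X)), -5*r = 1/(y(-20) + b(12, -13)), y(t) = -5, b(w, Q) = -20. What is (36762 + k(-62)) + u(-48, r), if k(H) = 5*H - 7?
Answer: 4555607/125 ≈ 36445.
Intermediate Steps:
r = 1/125 (r = -1/(5*(-5 - 20)) = -⅕/(-25) = -⅕*(-1/25) = 1/125 ≈ 0.0080000)
u(f, X) = -18*X (u(f, X) = -6*(X + 2*X) = -18*X)
k(H) = -7 + 5*H
(36762 + k(-62)) + u(-48, r) = (36762 + (-7 + 5*(-62))) - 18*1/125 = (36762 + (-7 - 310)) - 18/125 = (36762 - 317) - 18/125 = 36445 - 18/125 = 4555607/125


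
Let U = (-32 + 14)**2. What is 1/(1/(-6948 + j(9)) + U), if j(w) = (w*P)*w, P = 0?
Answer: 6948/2251151 ≈ 0.0030864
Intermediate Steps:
j(w) = 0 (j(w) = (w*0)*w = 0*w = 0)
U = 324 (U = (-18)**2 = 324)
1/(1/(-6948 + j(9)) + U) = 1/(1/(-6948 + 0) + 324) = 1/(1/(-6948) + 324) = 1/(-1/6948 + 324) = 1/(2251151/6948) = 6948/2251151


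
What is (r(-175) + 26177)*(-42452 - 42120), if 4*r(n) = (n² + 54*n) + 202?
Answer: -2665815155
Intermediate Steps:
r(n) = 101/2 + n²/4 + 27*n/2 (r(n) = ((n² + 54*n) + 202)/4 = (202 + n² + 54*n)/4 = 101/2 + n²/4 + 27*n/2)
(r(-175) + 26177)*(-42452 - 42120) = ((101/2 + (¼)*(-175)² + (27/2)*(-175)) + 26177)*(-42452 - 42120) = ((101/2 + (¼)*30625 - 4725/2) + 26177)*(-84572) = ((101/2 + 30625/4 - 4725/2) + 26177)*(-84572) = (21377/4 + 26177)*(-84572) = (126085/4)*(-84572) = -2665815155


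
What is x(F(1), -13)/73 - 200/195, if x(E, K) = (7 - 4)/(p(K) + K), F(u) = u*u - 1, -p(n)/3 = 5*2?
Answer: -125677/122421 ≈ -1.0266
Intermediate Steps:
p(n) = -30 (p(n) = -15*2 = -3*10 = -30)
F(u) = -1 + u² (F(u) = u² - 1 = -1 + u²)
x(E, K) = 3/(-30 + K) (x(E, K) = (7 - 4)/(-30 + K) = 3/(-30 + K))
x(F(1), -13)/73 - 200/195 = (3/(-30 - 13))/73 - 200/195 = (3/(-43))*(1/73) - 200*1/195 = (3*(-1/43))*(1/73) - 40/39 = -3/43*1/73 - 40/39 = -3/3139 - 40/39 = -125677/122421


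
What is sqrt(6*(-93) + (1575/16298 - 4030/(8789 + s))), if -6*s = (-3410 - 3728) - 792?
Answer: I*sqrt(2131865951035986042)/61793867 ≈ 23.628*I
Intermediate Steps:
s = 3965/3 (s = -((-3410 - 3728) - 792)/6 = -(-7138 - 792)/6 = -1/6*(-7930) = 3965/3 ≈ 1321.7)
sqrt(6*(-93) + (1575/16298 - 4030/(8789 + s))) = sqrt(6*(-93) + (1575/16298 - 4030/(8789 + 3965/3))) = sqrt(-558 + (1575*(1/16298) - 4030/30332/3)) = sqrt(-558 + (1575/16298 - 4030*3/30332)) = sqrt(-558 + (1575/16298 - 6045/15166)) = sqrt(-558 - 18658740/61793867) = sqrt(-34499636526/61793867) = I*sqrt(2131865951035986042)/61793867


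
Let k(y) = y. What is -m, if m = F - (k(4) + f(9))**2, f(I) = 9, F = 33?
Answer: 136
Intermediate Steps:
m = -136 (m = 33 - (4 + 9)**2 = 33 - 1*13**2 = 33 - 1*169 = 33 - 169 = -136)
-m = -1*(-136) = 136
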